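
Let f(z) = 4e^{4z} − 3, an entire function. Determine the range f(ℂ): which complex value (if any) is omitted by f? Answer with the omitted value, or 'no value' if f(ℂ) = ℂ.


Little Picard bounds the complement of f(ℂ) to at most one point.
e^{4z} is never zero on ℂ, so 4·e^{4z} takes every value in ℂ ∖ {0}. Adding -3 shifts the range to ℂ ∖ {-3}. Thus f omits exactly the value -3.

Omitted value: -3.


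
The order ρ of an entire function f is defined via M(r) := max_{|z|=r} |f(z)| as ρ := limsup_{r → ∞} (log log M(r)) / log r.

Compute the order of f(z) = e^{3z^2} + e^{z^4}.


Each summand is entire of order 2 and 4 respectively (as in the single-exponential case). The order of a sum is at most the max of the orders, so ρ ≤ 4. For the lower bound: on |z|=r choose arg z so that 1z^4 is real positive; then |e^{1z^4}| = e^{1r^4} while |e^{3z^2}| ≤ e^{3r^2} = o(e^{1r^4}). So |f| ≥ e^{1r^4}(1 − o(1)) and ρ ≥ 4. Hence ρ = max(2, 4) = 4.
Therefore ρ = 4.

Order ρ = 4.


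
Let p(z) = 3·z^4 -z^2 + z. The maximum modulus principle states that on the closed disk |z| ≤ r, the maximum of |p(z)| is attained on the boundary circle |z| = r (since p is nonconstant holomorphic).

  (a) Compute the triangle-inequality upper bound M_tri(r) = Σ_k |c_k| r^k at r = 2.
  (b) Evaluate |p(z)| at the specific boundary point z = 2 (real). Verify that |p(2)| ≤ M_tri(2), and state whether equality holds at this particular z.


Coefficients: c_0 = 0, c_1 = 1, c_2 = -1, c_3 = 0, c_4 = 3. Radius r = 2.
Part (a). Triangle bound: M_tri(r) = Σ_k |c_k| r^k
  = |0|·2^0 + |1|·2^1 + |-1|·2^2 + |0|·2^3 + |3|·2^4
  = 0 + 2 + 4 + 0 + 48 = 54.
This bounds M(r) := max_{|z|=r} |p(z)| from above; equality holds iff all terms c_k z^k can be made to align in phase at a single z on |z|=r.
Part (b). At z = 2 (real, on the circle |z| = r):
  p(2) = (0)·2^0 + (1)·2^1 + (-1)·2^2 + (0)·2^3 + (3)·2^4 = 46.
  |p(2)| = 46.
Check: |p(2)| = 46 ≤ 54 = M_tri(2). ✓ Equality does not hold at z = 2 (the coefficients have mixed signs, so the terms do not all align in phase there).

M_tri(2) = 54; |p(2)| = 46; equality at z=2: no.


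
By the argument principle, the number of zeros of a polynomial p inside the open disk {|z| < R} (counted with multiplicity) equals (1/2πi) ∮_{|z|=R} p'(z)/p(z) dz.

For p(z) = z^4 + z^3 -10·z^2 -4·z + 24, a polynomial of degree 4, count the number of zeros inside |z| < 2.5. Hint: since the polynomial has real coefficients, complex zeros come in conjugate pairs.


The zeros of p are: 2, -2, 2, -3.
Their magnitudes are: 2, 2, 2, 3.
Zeros with |z| < R = 2.5: 2, -2, 2.
Count = 3.
By the argument principle, (1/2πi) ∮_{|z|=R} p'(z)/p(z) dz equals exactly this count.

Number of zeros inside |z| < 2.5: 3.


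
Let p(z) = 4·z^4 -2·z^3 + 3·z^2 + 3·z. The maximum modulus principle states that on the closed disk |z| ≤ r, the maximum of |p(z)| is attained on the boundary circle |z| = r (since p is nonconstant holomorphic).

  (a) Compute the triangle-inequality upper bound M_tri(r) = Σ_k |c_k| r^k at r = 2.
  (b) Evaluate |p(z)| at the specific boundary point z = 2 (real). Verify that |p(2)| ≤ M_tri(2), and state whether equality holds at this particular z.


Coefficients: c_0 = 0, c_1 = 3, c_2 = 3, c_3 = -2, c_4 = 4. Radius r = 2.
Part (a). Triangle bound: M_tri(r) = Σ_k |c_k| r^k
  = |0|·2^0 + |3|·2^1 + |3|·2^2 + |-2|·2^3 + |4|·2^4
  = 0 + 6 + 12 + 16 + 64 = 98.
This bounds M(r) := max_{|z|=r} |p(z)| from above; equality holds iff all terms c_k z^k can be made to align in phase at a single z on |z|=r.
Part (b). At z = 2 (real, on the circle |z| = r):
  p(2) = (0)·2^0 + (3)·2^1 + (3)·2^2 + (-2)·2^3 + (4)·2^4 = 66.
  |p(2)| = 66.
Check: |p(2)| = 66 ≤ 98 = M_tri(2). ✓ Equality does not hold at z = 2 (the coefficients have mixed signs, so the terms do not all align in phase there).

M_tri(2) = 98; |p(2)| = 66; equality at z=2: no.


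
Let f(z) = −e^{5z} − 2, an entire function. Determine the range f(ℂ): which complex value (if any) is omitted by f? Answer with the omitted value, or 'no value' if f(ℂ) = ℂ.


Little Picard bounds the complement of f(ℂ) to at most one point.
e^{5z} is never zero on ℂ, so -1·e^{5z} takes every value in ℂ ∖ {0}. Adding -2 shifts the range to ℂ ∖ {-2}. Thus f omits exactly the value -2.

Omitted value: -2.


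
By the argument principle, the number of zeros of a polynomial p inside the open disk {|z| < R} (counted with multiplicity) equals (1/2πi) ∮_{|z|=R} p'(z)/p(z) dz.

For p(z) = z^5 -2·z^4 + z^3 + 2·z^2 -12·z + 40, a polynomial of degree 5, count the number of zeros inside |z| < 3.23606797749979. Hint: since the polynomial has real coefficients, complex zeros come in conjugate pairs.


The zeros of p are: -2, (0 + 2i), (0 - 2i), (2 + 1i), (2 - 1i).
Their magnitudes are: 2, 2, 2, 2.236, 2.236.
Zeros with |z| < R = 3.23606797749979: -2, (0 + 2i), (0 - 2i), (2 + 1i), (2 - 1i).
Count = 5.
By the argument principle, (1/2πi) ∮_{|z|=R} p'(z)/p(z) dz equals exactly this count.

Number of zeros inside |z| < 3.23606797749979: 5.


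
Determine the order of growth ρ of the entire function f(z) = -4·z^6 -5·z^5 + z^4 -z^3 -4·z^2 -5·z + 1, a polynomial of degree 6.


|f(z)| ≤ Σ|c_k|·r^k = O(r^6) as r → ∞. Polynomial growth is O(e^{r^ε}) for every ε > 0 (since r^6/e^{r^ε} → 0), so ρ ≤ ε for all ε > 0, i.e. ρ = 0. Every nonconstant polynomial has order 0.
Therefore ρ = 0.

Order ρ = 0.


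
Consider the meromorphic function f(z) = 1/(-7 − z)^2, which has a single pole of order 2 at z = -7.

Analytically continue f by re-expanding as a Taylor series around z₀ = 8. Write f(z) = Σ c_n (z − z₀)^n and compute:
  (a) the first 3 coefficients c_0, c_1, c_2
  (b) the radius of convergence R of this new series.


Let w = z − z₀, so z = z₀ + w.
Then -7 − z = -7 − (z₀ + w) = (-7 − z₀) − w = -15 − w.
f(z) = 1/(-15 − w)^2 = (1/(-15)^2) · (1 − w/(-15))^{−2}.
By the binomial series (1−u)^{−2} = Σ_{n≥0} C(n+1, 1) u^n for |u|<1, with u = w/(-15):
  c_n = C(n+1, 1) / (-15)^(n+2).
  c_0 = 1/(-15)^2 = 1/225.
  c_1 = 2/(-15)^3 = -2/3375.
  c_2 = 3/(-15)^4 = 1/16875.
The series is valid for |w/d| < 1, i.e. |z − z₀| < |d|.
Radius of convergence: R = |-7 − z₀| = |-15| = 15 (distance from z₀ to the singularity z = -7).

c_0 = 1/225, c_1 = -2/3375, c_2 = 1/16875; R = 15.


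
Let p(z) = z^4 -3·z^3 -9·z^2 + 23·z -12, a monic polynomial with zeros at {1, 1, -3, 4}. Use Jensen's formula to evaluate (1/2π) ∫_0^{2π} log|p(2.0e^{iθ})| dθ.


Zeros: -3, 1, 1, 4; r = 2.0.
Inside |z| < r: 1, 1. Outside (|z| ≥ r): -3, 4.
p(0) = -12, so log|p(0)| = log(12) = 2.4849.
Apply Jensen: I(r) = log|p(0)| + Σ_k log(r/|z_k|), summed over zeros inside |z| < r.
  log(r/|z_k|) for z_k = 1: log(2.0/1) = 0.6931
  log(r/|z_k|) for z_k = 1: log(2.0/1) = 0.6931
  Outside zeros (-3, 4) contribute nothing to the Jensen sum.
Sum over inside zeros: 1.3863.
I(r) = log|p(0)| + (inside sum) = 2.4849 + 1.3863 = 3.8712.
Note: since some zeros are outside |z| ≤ r, the simplified n·log(r) form does NOT apply — only the inside zeros contribute.

I(r) ≈ 3.8712.


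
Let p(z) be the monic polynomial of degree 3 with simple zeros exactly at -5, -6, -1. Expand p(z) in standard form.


The polynomial is p(z) = ∏_{α ∈ S} (z − α), where S = {-5, -6, -1}.
Expanding the product yields: p(z) = z^3 + 12·z^2 + 41·z + 30.
The resulting polynomial has degree 3 and real coefficients as required.

p(z) = z^3 + 12·z^2 + 41·z + 30.


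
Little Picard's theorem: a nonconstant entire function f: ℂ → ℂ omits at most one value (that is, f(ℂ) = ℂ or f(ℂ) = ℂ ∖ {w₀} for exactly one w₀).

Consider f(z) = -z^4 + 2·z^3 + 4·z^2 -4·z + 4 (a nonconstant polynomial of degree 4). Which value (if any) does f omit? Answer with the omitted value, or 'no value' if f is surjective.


Little Picard bounds the complement of f(ℂ) to at most one point.
For every w ∈ ℂ, the equation p(z) − w = 0 is a nonconstant polynomial in z and hence has at least one root by the fundamental theorem of algebra. So p is surjective onto ℂ, omitting no value.

Omitted value: no value.


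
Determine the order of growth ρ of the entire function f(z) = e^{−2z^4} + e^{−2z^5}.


Each summand is entire of order 4 and 5 respectively (as in the single-exponential case). The order of a sum is at most the max of the orders, so ρ ≤ 5. For the lower bound: on |z|=r choose arg z so that -2z^5 is real positive; then |e^{-2z^5}| = e^{2r^5} while |e^{-2z^4}| ≤ e^{2r^4} = o(e^{2r^5}). So |f| ≥ e^{2r^5}(1 − o(1)) and ρ ≥ 5. Hence ρ = max(4, 5) = 5.
Therefore ρ = 5.

Order ρ = 5.


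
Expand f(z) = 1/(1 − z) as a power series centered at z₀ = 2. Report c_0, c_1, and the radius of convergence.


Let w = z − z₀, so z = z₀ + w.
Then 1 − z = 1 − (z₀ + w) = (1 − z₀) − w = -1 − w.
f(z) = 1/(-1 − w) = (1/(-1)) · 1/(1 − w/(-1)) = Σ_{n≥0} w^n / (-1)^(n+1).
So c_n = 1/(-1)^(n+1):
  c_0 = 1/(-1)^1 = -1.
  c_1 = 1/(-1)^2 = 1.
The series is valid for |w/d| < 1, i.e. |z − z₀| < |d|.
Radius of convergence: R = |1 − z₀| = |-1| = 1 (distance from z₀ to the singularity z = 1).

c_0 = -1, c_1 = 1; R = 1.


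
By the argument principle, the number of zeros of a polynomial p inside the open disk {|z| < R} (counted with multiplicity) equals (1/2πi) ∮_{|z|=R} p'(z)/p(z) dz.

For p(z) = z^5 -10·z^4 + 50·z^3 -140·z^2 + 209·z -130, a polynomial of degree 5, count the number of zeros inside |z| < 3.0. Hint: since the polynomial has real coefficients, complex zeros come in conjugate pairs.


The zeros of p are: 2, (2 + 1i), (2 - 1i), (2 + 3i), (2 - 3i).
Their magnitudes are: 2, 2.236, 2.236, 3.606, 3.606.
Zeros with |z| < R = 3.0: 2, (2 + 1i), (2 - 1i).
Count = 3.
By the argument principle, (1/2πi) ∮_{|z|=R} p'(z)/p(z) dz equals exactly this count.

Number of zeros inside |z| < 3.0: 3.


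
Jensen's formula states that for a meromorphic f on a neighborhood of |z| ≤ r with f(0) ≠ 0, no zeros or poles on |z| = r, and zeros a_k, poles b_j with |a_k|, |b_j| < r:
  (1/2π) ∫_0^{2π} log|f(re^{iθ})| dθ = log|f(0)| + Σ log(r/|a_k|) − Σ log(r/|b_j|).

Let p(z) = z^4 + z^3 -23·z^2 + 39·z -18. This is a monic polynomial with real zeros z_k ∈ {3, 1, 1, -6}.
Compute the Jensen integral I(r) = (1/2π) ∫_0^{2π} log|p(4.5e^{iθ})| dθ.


Zeros: -6, 1, 1, 3; r = 4.5.
Inside |z| < r: 1, 1, 3. Outside (|z| ≥ r): -6.
p(0) = -18, so log|p(0)| = log(18) = 2.8904.
Apply Jensen: I(r) = log|p(0)| + Σ_k log(r/|z_k|), summed over zeros inside |z| < r.
  log(r/|z_k|) for z_k = 3: log(4.5/3) = 0.4055
  log(r/|z_k|) for z_k = 1: log(4.5/1) = 1.5041
  log(r/|z_k|) for z_k = 1: log(4.5/1) = 1.5041
  Outside zeros (-6) contribute nothing to the Jensen sum.
Sum over inside zeros: 3.4136.
I(r) = log|p(0)| + (inside sum) = 2.8904 + 3.4136 = 6.3040.
Note: since some zeros are outside |z| ≤ r, the simplified n·log(r) form does NOT apply — only the inside zeros contribute.

I(r) ≈ 6.3040.


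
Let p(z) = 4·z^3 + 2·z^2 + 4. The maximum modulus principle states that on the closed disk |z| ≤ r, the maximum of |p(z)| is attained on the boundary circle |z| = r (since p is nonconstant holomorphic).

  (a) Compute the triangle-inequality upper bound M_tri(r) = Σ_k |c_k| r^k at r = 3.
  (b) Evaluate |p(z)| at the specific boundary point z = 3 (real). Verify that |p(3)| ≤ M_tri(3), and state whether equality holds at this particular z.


Coefficients: c_0 = 4, c_1 = 0, c_2 = 2, c_3 = 4. Radius r = 3.
Part (a). Triangle bound: M_tri(r) = Σ_k |c_k| r^k
  = |4|·3^0 + |0|·3^1 + |2|·3^2 + |4|·3^3
  = 4 + 0 + 18 + 108 = 130.
This bounds M(r) := max_{|z|=r} |p(z)| from above; equality holds iff all terms c_k z^k can be made to align in phase at a single z on |z|=r.
Part (b). At z = 3 (real, on the circle |z| = r):
  p(3) = (4)·3^0 + (0)·3^1 + (2)·3^2 + (4)·3^3 = 130.
  |p(3)| = 130.
Since all nonzero coefficients share the same sign, |p(3)| = 130 = M_tri(3); the triangle bound is attained at z = 3, so in fact M(r) = 130.

M_tri(3) = 130; |p(3)| = 130; equality at z=3: yes.


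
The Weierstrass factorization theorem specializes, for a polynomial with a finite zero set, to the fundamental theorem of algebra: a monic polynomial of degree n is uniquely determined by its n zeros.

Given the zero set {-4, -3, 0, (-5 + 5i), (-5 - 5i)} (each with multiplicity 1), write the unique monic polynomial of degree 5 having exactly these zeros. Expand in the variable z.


The polynomial is p(z) = ∏_{α ∈ S} (z − α), where S = {-4, -3, 0, (-5 + 5i), (-5 - 5i)}.
Expanding the product yields: p(z) = z^5 + 17·z^4 + 132·z^3 + 470·z^2 + 600·z.
Note conjugate pairs combine to real quadratics: (z − (-5+5i))(z − (-5−5i)) = z² + 10z + 50.
The resulting polynomial has degree 5 and real coefficients as required.

p(z) = z^5 + 17·z^4 + 132·z^3 + 470·z^2 + 600·z.


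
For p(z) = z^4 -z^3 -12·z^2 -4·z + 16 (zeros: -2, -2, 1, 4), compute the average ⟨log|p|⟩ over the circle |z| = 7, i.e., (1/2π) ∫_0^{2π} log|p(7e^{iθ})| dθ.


Zeros: -2, -2, 1, 4; r = 7.
Inside |z| < r: -2, -2, 1, 4. Outside (|z| ≥ r): ∅.
p(0) = 16, so log|p(0)| = log(16) = 2.7726.
Apply Jensen: I(r) = log|p(0)| + Σ_k log(r/|z_k|), summed over zeros inside |z| < r.
  log(r/|z_k|) for z_k = -2: log(7/2) = 1.2528
  log(r/|z_k|) for z_k = -2: log(7/2) = 1.2528
  log(r/|z_k|) for z_k = 1: log(7/1) = 1.9459
  log(r/|z_k|) for z_k = 4: log(7/4) = 0.5596
Sum over inside zeros: 5.0111.
I(r) = log|p(0)| + (inside sum) = 2.7726 + 5.0111 = 7.7836.
Closed form (all zeros inside, monic): I(r) = n·log(r) = 4·log(7) = 7.7836. ✓

I(r) ≈ 7.7836.


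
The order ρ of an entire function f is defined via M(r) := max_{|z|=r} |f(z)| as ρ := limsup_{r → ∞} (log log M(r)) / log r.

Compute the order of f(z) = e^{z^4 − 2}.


|e^{z^4 − 2}| = e^{Re(1·z^4) + -2} ≤ e^{1|z|^4 + -2} = e^{1r^4 + -2} on |z| = r, so ρ ≤ 4. Choosing z on |z|=r so that 1·z^4 is real positive (always possible by picking arg z appropriately) gives |f(z)| = e^{1r^4 + -2}, matching the bound. The additive constant -2 does not affect log log M(r) ~ 4·log r. Hence ρ = 4.
Therefore ρ = 4.

Order ρ = 4.


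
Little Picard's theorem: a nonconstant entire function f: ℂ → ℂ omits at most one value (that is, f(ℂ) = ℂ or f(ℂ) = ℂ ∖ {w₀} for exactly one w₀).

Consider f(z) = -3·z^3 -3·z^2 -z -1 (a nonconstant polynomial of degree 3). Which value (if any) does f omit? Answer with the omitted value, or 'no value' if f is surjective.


Little Picard bounds the complement of f(ℂ) to at most one point.
For every w ∈ ℂ, the equation p(z) − w = 0 is a nonconstant polynomial in z and hence has at least one root by the fundamental theorem of algebra. So p is surjective onto ℂ, omitting no value.

Omitted value: no value.


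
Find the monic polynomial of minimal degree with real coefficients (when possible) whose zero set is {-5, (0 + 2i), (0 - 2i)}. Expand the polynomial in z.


The polynomial is p(z) = ∏_{α ∈ S} (z − α), where S = {-5, (0 + 2i), (0 - 2i)}.
Expanding the product yields: p(z) = z^3 + 5·z^2 + 4·z + 20.
Note conjugate pairs combine to real quadratics: (z − (0+2i))(z − (0−2i)) = z² + 4.
The resulting polynomial has degree 3 and real coefficients as required.

p(z) = z^3 + 5·z^2 + 4·z + 20.


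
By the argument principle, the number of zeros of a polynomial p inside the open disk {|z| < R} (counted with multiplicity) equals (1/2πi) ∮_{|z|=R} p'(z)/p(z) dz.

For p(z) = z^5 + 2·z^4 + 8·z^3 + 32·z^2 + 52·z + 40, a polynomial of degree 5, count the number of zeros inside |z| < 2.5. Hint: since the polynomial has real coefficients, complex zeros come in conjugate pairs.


The zeros of p are: -2, (1 + 3i), (1 - 3i), (-1 + 1i), (-1 - 1i).
Their magnitudes are: 2, 3.162, 3.162, 1.414, 1.414.
Zeros with |z| < R = 2.5: -2, (-1 + 1i), (-1 - 1i).
Count = 3.
By the argument principle, (1/2πi) ∮_{|z|=R} p'(z)/p(z) dz equals exactly this count.

Number of zeros inside |z| < 2.5: 3.


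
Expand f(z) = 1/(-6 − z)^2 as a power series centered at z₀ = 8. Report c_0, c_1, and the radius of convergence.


Let w = z − z₀, so z = z₀ + w.
Then -6 − z = -6 − (z₀ + w) = (-6 − z₀) − w = -14 − w.
f(z) = 1/(-14 − w)^2 = (1/(-14)^2) · (1 − w/(-14))^{−2}.
By the binomial series (1−u)^{−2} = Σ_{n≥0} C(n+1, 1) u^n for |u|<1, with u = w/(-14):
  c_n = C(n+1, 1) / (-14)^(n+2).
  c_0 = 1/(-14)^2 = 1/196.
  c_1 = 2/(-14)^3 = -1/1372.
The series is valid for |w/d| < 1, i.e. |z − z₀| < |d|.
Radius of convergence: R = |-6 − z₀| = |-14| = 14 (distance from z₀ to the singularity z = -6).

c_0 = 1/196, c_1 = -1/1372; R = 14.


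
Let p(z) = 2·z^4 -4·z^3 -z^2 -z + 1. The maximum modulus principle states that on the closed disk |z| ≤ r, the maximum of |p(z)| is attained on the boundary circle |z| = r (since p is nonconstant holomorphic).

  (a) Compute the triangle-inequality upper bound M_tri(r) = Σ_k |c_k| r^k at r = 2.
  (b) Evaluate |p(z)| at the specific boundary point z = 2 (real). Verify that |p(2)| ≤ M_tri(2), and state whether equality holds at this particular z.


Coefficients: c_0 = 1, c_1 = -1, c_2 = -1, c_3 = -4, c_4 = 2. Radius r = 2.
Part (a). Triangle bound: M_tri(r) = Σ_k |c_k| r^k
  = |1|·2^0 + |-1|·2^1 + |-1|·2^2 + |-4|·2^3 + |2|·2^4
  = 1 + 2 + 4 + 32 + 32 = 71.
This bounds M(r) := max_{|z|=r} |p(z)| from above; equality holds iff all terms c_k z^k can be made to align in phase at a single z on |z|=r.
Part (b). At z = 2 (real, on the circle |z| = r):
  p(2) = (1)·2^0 + (-1)·2^1 + (-1)·2^2 + (-4)·2^3 + (2)·2^4 = -5.
  |p(2)| = 5.
Check: |p(2)| = 5 ≤ 71 = M_tri(2). ✓ Equality does not hold at z = 2 (the coefficients have mixed signs, so the terms do not all align in phase there).

M_tri(2) = 71; |p(2)| = 5; equality at z=2: no.


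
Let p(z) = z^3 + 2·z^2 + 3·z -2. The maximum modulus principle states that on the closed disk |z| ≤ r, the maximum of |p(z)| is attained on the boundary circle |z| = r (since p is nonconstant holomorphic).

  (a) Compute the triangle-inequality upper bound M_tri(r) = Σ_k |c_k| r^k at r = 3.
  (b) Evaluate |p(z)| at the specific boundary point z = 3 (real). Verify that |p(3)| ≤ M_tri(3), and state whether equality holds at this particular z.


Coefficients: c_0 = -2, c_1 = 3, c_2 = 2, c_3 = 1. Radius r = 3.
Part (a). Triangle bound: M_tri(r) = Σ_k |c_k| r^k
  = |-2|·3^0 + |3|·3^1 + |2|·3^2 + |1|·3^3
  = 2 + 9 + 18 + 27 = 56.
This bounds M(r) := max_{|z|=r} |p(z)| from above; equality holds iff all terms c_k z^k can be made to align in phase at a single z on |z|=r.
Part (b). At z = 3 (real, on the circle |z| = r):
  p(3) = (-2)·3^0 + (3)·3^1 + (2)·3^2 + (1)·3^3 = 52.
  |p(3)| = 52.
Check: |p(3)| = 52 ≤ 56 = M_tri(3). ✓ Equality does not hold at z = 3 (the coefficients have mixed signs, so the terms do not all align in phase there).

M_tri(3) = 56; |p(3)| = 52; equality at z=3: no.


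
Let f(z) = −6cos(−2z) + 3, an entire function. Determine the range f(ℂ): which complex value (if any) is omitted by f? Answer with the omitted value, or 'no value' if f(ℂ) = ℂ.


Little Picard bounds the complement of f(ℂ) to at most one point.
cos is entire and surjective onto ℂ: for every w ∈ ℂ, cos(ζ) = w has a solution ζ ∈ ℂ (e.g., via the complex inverse arccos). With ζ = −2z this gives z = ζ/(-2). Then -6·cos(−2z) takes every value in -6·ℂ = ℂ, and adding 3 is a bijection of ℂ. So f is surjective and omits no value. (Note: only on the real line is cos bounded by [−1, 1].)

Omitted value: no value.


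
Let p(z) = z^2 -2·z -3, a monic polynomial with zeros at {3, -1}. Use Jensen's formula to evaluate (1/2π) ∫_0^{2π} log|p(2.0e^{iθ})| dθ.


Zeros: -1, 3; r = 2.0.
Inside |z| < r: -1. Outside (|z| ≥ r): 3.
p(0) = -3, so log|p(0)| = log(3) = 1.0986.
Apply Jensen: I(r) = log|p(0)| + Σ_k log(r/|z_k|), summed over zeros inside |z| < r.
  log(r/|z_k|) for z_k = -1: log(2.0/1) = 0.6931
  Outside zeros (3) contribute nothing to the Jensen sum.
Sum over inside zeros: 0.6931.
I(r) = log|p(0)| + (inside sum) = 1.0986 + 0.6931 = 1.7918.
Note: since some zeros are outside |z| ≤ r, the simplified n·log(r) form does NOT apply — only the inside zeros contribute.

I(r) ≈ 1.7918.


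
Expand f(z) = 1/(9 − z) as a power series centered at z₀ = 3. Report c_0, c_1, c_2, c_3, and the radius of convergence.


Let w = z − z₀, so z = z₀ + w.
Then 9 − z = 9 − (z₀ + w) = (9 − z₀) − w = 6 − w.
f(z) = 1/(6 − w) = (1/(6)) · 1/(1 − w/(6)) = Σ_{n≥0} w^n / (6)^(n+1).
So c_n = 1/(6)^(n+1):
  c_0 = 1/(6)^1 = 1/6.
  c_1 = 1/(6)^2 = 1/36.
  c_2 = 1/(6)^3 = 1/216.
  c_3 = 1/(6)^4 = 1/1296.
The series is valid for |w/d| < 1, i.e. |z − z₀| < |d|.
Radius of convergence: R = |9 − z₀| = |6| = 6 (distance from z₀ to the singularity z = 9).

c_0 = 1/6, c_1 = 1/36, c_2 = 1/216, c_3 = 1/1296; R = 6.


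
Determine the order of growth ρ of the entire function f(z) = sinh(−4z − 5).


sinh(w) is a linear combination of e^{iw} and e^{−iw} (or e^w, e^{−w} in the hyperbolic case), so |sinh(w)| ≤ e^{|w|}. With w = −4z − 5, |w| ≤ 4|z| + 5 = 4r + 5 on |z| = r, giving M(r) ≤ e^{4r + 5}, so ρ ≤ 1. On a suitable ray (z = it for sin/cos; z = t for sinh/cosh, t real → ∞), |sinh(−4z − 5)| grows like e^{4|t|}/2, so ρ ≥ 1. Hence ρ = 1.
Therefore ρ = 1.

Order ρ = 1.


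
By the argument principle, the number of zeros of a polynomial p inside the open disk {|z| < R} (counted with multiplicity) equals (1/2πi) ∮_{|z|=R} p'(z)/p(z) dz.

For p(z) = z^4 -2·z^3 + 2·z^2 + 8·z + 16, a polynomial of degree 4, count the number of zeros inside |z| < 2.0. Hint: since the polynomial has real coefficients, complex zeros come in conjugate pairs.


The zeros of p are: (-1 + 1i), (-1 - 1i), (2 + 2i), (2 - 2i).
Their magnitudes are: 1.414, 1.414, 2.828, 2.828.
Zeros with |z| < R = 2.0: (-1 + 1i), (-1 - 1i).
Count = 2.
By the argument principle, (1/2πi) ∮_{|z|=R} p'(z)/p(z) dz equals exactly this count.

Number of zeros inside |z| < 2.0: 2.


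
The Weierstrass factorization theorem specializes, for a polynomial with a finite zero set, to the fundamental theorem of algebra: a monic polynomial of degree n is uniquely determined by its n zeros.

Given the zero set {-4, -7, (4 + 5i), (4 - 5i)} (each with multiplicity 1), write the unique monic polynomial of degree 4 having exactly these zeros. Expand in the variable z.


The polynomial is p(z) = ∏_{α ∈ S} (z − α), where S = {-4, -7, (4 + 5i), (4 - 5i)}.
Expanding the product yields: p(z) = z^4 + 3·z^3 -19·z^2 + 227·z + 1148.
Note conjugate pairs combine to real quadratics: (z − (4+5i))(z − (4−5i)) = z² − 8z + 41.
The resulting polynomial has degree 4 and real coefficients as required.

p(z) = z^4 + 3·z^3 -19·z^2 + 227·z + 1148.


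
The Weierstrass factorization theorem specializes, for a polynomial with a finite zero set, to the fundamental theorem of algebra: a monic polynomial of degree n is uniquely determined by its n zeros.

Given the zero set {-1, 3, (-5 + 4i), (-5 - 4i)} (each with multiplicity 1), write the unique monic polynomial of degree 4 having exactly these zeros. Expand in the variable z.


The polynomial is p(z) = ∏_{α ∈ S} (z − α), where S = {-1, 3, (-5 + 4i), (-5 - 4i)}.
Expanding the product yields: p(z) = z^4 + 8·z^3 + 18·z^2 -112·z -123.
Note conjugate pairs combine to real quadratics: (z − (-5+4i))(z − (-5−4i)) = z² + 10z + 41.
The resulting polynomial has degree 4 and real coefficients as required.

p(z) = z^4 + 8·z^3 + 18·z^2 -112·z -123.


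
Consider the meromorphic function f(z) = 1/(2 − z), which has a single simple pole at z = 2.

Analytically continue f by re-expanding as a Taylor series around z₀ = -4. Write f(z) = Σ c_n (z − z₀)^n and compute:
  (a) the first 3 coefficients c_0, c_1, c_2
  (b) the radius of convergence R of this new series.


Let w = z − z₀, so z = z₀ + w.
Then 2 − z = 2 − (z₀ + w) = (2 − z₀) − w = 6 − w.
f(z) = 1/(6 − w) = (1/(6)) · 1/(1 − w/(6)) = Σ_{n≥0} w^n / (6)^(n+1).
So c_n = 1/(6)^(n+1):
  c_0 = 1/(6)^1 = 1/6.
  c_1 = 1/(6)^2 = 1/36.
  c_2 = 1/(6)^3 = 1/216.
The series is valid for |w/d| < 1, i.e. |z − z₀| < |d|.
Radius of convergence: R = |2 − z₀| = |6| = 6 (distance from z₀ to the singularity z = 2).

c_0 = 1/6, c_1 = 1/36, c_2 = 1/216; R = 6.


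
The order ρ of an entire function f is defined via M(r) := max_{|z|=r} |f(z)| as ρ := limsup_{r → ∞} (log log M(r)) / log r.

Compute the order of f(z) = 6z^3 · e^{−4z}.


M(r) = max_{|z|=r} |6|·|z|^3·|e^{−4z}| = 6·r^3 · e^{4r^1} (the factors attain their maxima compatibly on |z|=r). Then log M(r) = log 6 + 3·log r + 4r^1, dominated by the last term, so log log M(r) ~ 1·log r. The polynomial factor 6z^3 contributes only a log r term and does not affect the order. ρ = 1.
Therefore ρ = 1.

Order ρ = 1.


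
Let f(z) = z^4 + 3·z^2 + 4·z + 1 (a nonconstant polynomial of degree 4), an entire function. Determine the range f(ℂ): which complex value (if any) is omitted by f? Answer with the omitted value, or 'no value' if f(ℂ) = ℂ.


Little Picard bounds the complement of f(ℂ) to at most one point.
For every w ∈ ℂ, the equation p(z) − w = 0 is a nonconstant polynomial in z and hence has at least one root by the fundamental theorem of algebra. So p is surjective onto ℂ, omitting no value.

Omitted value: no value.


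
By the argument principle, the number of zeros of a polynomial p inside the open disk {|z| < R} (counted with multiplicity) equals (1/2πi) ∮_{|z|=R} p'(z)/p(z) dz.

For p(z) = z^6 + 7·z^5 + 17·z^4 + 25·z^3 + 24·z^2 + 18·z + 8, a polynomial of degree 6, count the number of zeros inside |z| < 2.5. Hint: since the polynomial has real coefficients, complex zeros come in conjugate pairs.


The zeros of p are: -4, (0 + 1i), (0 - 1i), (-1 + 1i), (-1 - 1i), -1.
Their magnitudes are: 4, 1, 1, 1.414, 1.414, 1.
Zeros with |z| < R = 2.5: (0 + 1i), (0 - 1i), (-1 + 1i), (-1 - 1i), -1.
Count = 5.
By the argument principle, (1/2πi) ∮_{|z|=R} p'(z)/p(z) dz equals exactly this count.

Number of zeros inside |z| < 2.5: 5.


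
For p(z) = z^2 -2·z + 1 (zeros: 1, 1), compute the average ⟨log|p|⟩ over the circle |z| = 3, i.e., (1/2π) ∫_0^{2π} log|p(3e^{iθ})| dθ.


Zeros: 1, 1; r = 3.
Inside |z| < r: 1, 1. Outside (|z| ≥ r): ∅.
p(0) = 1, so log|p(0)| = log(1) = 0.0000.
Apply Jensen: I(r) = log|p(0)| + Σ_k log(r/|z_k|), summed over zeros inside |z| < r.
  log(r/|z_k|) for z_k = 1: log(3/1) = 1.0986
  log(r/|z_k|) for z_k = 1: log(3/1) = 1.0986
Sum over inside zeros: 2.1972.
I(r) = log|p(0)| + (inside sum) = 0.0000 + 2.1972 = 2.1972.
Closed form (all zeros inside, monic): I(r) = n·log(r) = 2·log(3) = 2.1972. ✓

I(r) ≈ 2.1972.


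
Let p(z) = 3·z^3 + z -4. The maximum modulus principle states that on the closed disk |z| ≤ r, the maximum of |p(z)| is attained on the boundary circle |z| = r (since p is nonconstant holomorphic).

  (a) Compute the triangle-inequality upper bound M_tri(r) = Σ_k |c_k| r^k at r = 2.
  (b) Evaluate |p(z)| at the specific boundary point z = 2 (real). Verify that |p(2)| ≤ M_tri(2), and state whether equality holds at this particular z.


Coefficients: c_0 = -4, c_1 = 1, c_2 = 0, c_3 = 3. Radius r = 2.
Part (a). Triangle bound: M_tri(r) = Σ_k |c_k| r^k
  = |-4|·2^0 + |1|·2^1 + |0|·2^2 + |3|·2^3
  = 4 + 2 + 0 + 24 = 30.
This bounds M(r) := max_{|z|=r} |p(z)| from above; equality holds iff all terms c_k z^k can be made to align in phase at a single z on |z|=r.
Part (b). At z = 2 (real, on the circle |z| = r):
  p(2) = (-4)·2^0 + (1)·2^1 + (0)·2^2 + (3)·2^3 = 22.
  |p(2)| = 22.
Check: |p(2)| = 22 ≤ 30 = M_tri(2). ✓ Equality does not hold at z = 2 (the coefficients have mixed signs, so the terms do not all align in phase there).

M_tri(2) = 30; |p(2)| = 22; equality at z=2: no.


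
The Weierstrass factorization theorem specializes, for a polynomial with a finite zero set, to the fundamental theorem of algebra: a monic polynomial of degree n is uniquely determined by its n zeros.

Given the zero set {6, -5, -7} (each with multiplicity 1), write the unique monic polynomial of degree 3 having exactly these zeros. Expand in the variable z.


The polynomial is p(z) = ∏_{α ∈ S} (z − α), where S = {6, -5, -7}.
Expanding the product yields: p(z) = z^3 + 6·z^2 -37·z -210.
The resulting polynomial has degree 3 and real coefficients as required.

p(z) = z^3 + 6·z^2 -37·z -210.


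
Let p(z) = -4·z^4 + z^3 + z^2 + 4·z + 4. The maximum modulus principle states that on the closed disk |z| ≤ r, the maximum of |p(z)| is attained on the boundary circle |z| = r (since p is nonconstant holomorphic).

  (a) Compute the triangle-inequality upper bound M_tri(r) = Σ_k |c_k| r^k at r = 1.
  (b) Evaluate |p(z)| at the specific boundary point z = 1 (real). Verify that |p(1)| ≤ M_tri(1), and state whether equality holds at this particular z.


Coefficients: c_0 = 4, c_1 = 4, c_2 = 1, c_3 = 1, c_4 = -4. Radius r = 1.
Part (a). Triangle bound: M_tri(r) = Σ_k |c_k| r^k
  = |4|·1^0 + |4|·1^1 + |1|·1^2 + |1|·1^3 + |-4|·1^4
  = 4 + 4 + 1 + 1 + 4 = 14.
This bounds M(r) := max_{|z|=r} |p(z)| from above; equality holds iff all terms c_k z^k can be made to align in phase at a single z on |z|=r.
Part (b). At z = 1 (real, on the circle |z| = r):
  p(1) = (4)·1^0 + (4)·1^1 + (1)·1^2 + (1)·1^3 + (-4)·1^4 = 6.
  |p(1)| = 6.
Check: |p(1)| = 6 ≤ 14 = M_tri(1). ✓ Equality does not hold at z = 1 (the coefficients have mixed signs, so the terms do not all align in phase there).

M_tri(1) = 14; |p(1)| = 6; equality at z=1: no.


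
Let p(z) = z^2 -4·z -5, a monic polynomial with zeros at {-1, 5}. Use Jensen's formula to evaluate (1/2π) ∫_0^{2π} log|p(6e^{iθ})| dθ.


Zeros: -1, 5; r = 6.
Inside |z| < r: -1, 5. Outside (|z| ≥ r): ∅.
p(0) = -5, so log|p(0)| = log(5) = 1.6094.
Apply Jensen: I(r) = log|p(0)| + Σ_k log(r/|z_k|), summed over zeros inside |z| < r.
  log(r/|z_k|) for z_k = -1: log(6/1) = 1.7918
  log(r/|z_k|) for z_k = 5: log(6/5) = 0.1823
Sum over inside zeros: 1.9741.
I(r) = log|p(0)| + (inside sum) = 1.6094 + 1.9741 = 3.5835.
Closed form (all zeros inside, monic): I(r) = n·log(r) = 2·log(6) = 3.5835. ✓

I(r) ≈ 3.5835.


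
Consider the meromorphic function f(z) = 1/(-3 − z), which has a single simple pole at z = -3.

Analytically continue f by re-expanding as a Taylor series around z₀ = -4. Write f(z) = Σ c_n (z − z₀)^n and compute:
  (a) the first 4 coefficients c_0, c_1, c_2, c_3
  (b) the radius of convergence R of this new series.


Let w = z − z₀, so z = z₀ + w.
Then -3 − z = -3 − (z₀ + w) = (-3 − z₀) − w = 1 − w.
f(z) = 1/(1 − w) = (1/(1)) · 1/(1 − w/(1)) = Σ_{n≥0} w^n / (1)^(n+1).
So c_n = 1/(1)^(n+1):
  c_0 = 1/(1)^1 = 1.
  c_1 = 1/(1)^2 = 1.
  c_2 = 1/(1)^3 = 1.
  c_3 = 1/(1)^4 = 1.
The series is valid for |w/d| < 1, i.e. |z − z₀| < |d|.
Radius of convergence: R = |-3 − z₀| = |1| = 1 (distance from z₀ to the singularity z = -3).

c_0 = 1, c_1 = 1, c_2 = 1, c_3 = 1; R = 1.


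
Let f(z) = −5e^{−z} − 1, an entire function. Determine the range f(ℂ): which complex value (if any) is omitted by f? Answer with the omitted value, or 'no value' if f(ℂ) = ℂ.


Little Picard bounds the complement of f(ℂ) to at most one point.
e^{−z} is never zero on ℂ, so -5·e^{−z} takes every value in ℂ ∖ {0}. Adding -1 shifts the range to ℂ ∖ {-1}. Thus f omits exactly the value -1.

Omitted value: -1.


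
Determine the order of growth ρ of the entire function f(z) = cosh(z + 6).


cosh(w) is a linear combination of e^{iw} and e^{−iw} (or e^w, e^{−w} in the hyperbolic case), so |cosh(w)| ≤ e^{|w|}. With w = z + 6, |w| ≤ 1|z| + 6 = 1r + 6 on |z| = r, giving M(r) ≤ e^{1r + 6}, so ρ ≤ 1. On a suitable ray (z = it for sin/cos; z = t for sinh/cosh, t real → ∞), |cosh(z + 6)| grows like e^{1|t|}/2, so ρ ≥ 1. Hence ρ = 1.
Therefore ρ = 1.

Order ρ = 1.


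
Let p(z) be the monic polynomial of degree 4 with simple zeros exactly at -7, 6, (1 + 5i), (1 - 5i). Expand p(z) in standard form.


The polynomial is p(z) = ∏_{α ∈ S} (z − α), where S = {-7, 6, (1 + 5i), (1 - 5i)}.
Expanding the product yields: p(z) = z^4 -z^3 -18·z^2 + 110·z -1092.
Note conjugate pairs combine to real quadratics: (z − (1+5i))(z − (1−5i)) = z² − 2z + 26.
The resulting polynomial has degree 4 and real coefficients as required.

p(z) = z^4 -z^3 -18·z^2 + 110·z -1092.


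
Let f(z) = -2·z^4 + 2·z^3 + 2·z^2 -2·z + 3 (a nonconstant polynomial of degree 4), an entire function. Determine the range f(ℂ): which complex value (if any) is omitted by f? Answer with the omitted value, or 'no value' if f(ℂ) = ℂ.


Little Picard bounds the complement of f(ℂ) to at most one point.
For every w ∈ ℂ, the equation p(z) − w = 0 is a nonconstant polynomial in z and hence has at least one root by the fundamental theorem of algebra. So p is surjective onto ℂ, omitting no value.

Omitted value: no value.


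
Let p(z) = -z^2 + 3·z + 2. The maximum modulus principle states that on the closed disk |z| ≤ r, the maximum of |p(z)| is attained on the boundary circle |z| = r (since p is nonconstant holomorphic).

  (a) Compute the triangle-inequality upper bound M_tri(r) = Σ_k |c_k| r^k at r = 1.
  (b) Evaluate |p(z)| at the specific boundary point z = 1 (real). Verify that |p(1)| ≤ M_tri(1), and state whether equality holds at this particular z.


Coefficients: c_0 = 2, c_1 = 3, c_2 = -1. Radius r = 1.
Part (a). Triangle bound: M_tri(r) = Σ_k |c_k| r^k
  = |2|·1^0 + |3|·1^1 + |-1|·1^2
  = 2 + 3 + 1 = 6.
This bounds M(r) := max_{|z|=r} |p(z)| from above; equality holds iff all terms c_k z^k can be made to align in phase at a single z on |z|=r.
Part (b). At z = 1 (real, on the circle |z| = r):
  p(1) = (2)·1^0 + (3)·1^1 + (-1)·1^2 = 4.
  |p(1)| = 4.
Check: |p(1)| = 4 ≤ 6 = M_tri(1). ✓ Equality does not hold at z = 1 (the coefficients have mixed signs, so the terms do not all align in phase there).

M_tri(1) = 6; |p(1)| = 4; equality at z=1: no.


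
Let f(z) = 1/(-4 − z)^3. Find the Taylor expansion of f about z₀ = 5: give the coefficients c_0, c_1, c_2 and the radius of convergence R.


Let w = z − z₀, so z = z₀ + w.
Then -4 − z = -4 − (z₀ + w) = (-4 − z₀) − w = -9 − w.
f(z) = 1/(-9 − w)^3 = (1/(-9)^3) · (1 − w/(-9))^{−3}.
By the binomial series (1−u)^{−3} = Σ_{n≥0} C(n+2, 2) u^n for |u|<1, with u = w/(-9):
  c_n = C(n+2, 2) / (-9)^(n+3).
  c_0 = 1/(-9)^3 = -1/729.
  c_1 = 3/(-9)^4 = 1/2187.
  c_2 = 6/(-9)^5 = -2/19683.
The series is valid for |w/d| < 1, i.e. |z − z₀| < |d|.
Radius of convergence: R = |-4 − z₀| = |-9| = 9 (distance from z₀ to the singularity z = -4).

c_0 = -1/729, c_1 = 1/2187, c_2 = -2/19683; R = 9.


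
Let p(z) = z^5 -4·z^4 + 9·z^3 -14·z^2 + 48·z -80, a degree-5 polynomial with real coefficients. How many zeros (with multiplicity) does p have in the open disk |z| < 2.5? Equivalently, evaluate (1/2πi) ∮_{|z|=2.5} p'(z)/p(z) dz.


The zeros of p are: 2, (2 + 2i), (2 - 2i), (-1 + 2i), (-1 - 2i).
Their magnitudes are: 2, 2.828, 2.828, 2.236, 2.236.
Zeros with |z| < R = 2.5: 2, (-1 + 2i), (-1 - 2i).
Count = 3.
By the argument principle, (1/2πi) ∮_{|z|=R} p'(z)/p(z) dz equals exactly this count.

Number of zeros inside |z| < 2.5: 3.


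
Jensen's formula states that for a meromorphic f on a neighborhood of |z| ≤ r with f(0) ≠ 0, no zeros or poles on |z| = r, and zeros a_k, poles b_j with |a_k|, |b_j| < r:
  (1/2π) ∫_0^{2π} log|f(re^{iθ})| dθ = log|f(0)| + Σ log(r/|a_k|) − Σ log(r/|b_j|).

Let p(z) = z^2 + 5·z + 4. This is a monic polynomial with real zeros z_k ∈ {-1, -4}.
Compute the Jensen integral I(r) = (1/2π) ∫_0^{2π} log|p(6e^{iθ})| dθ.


Zeros: -4, -1; r = 6.
Inside |z| < r: -4, -1. Outside (|z| ≥ r): ∅.
p(0) = 4, so log|p(0)| = log(4) = 1.3863.
Apply Jensen: I(r) = log|p(0)| + Σ_k log(r/|z_k|), summed over zeros inside |z| < r.
  log(r/|z_k|) for z_k = -1: log(6/1) = 1.7918
  log(r/|z_k|) for z_k = -4: log(6/4) = 0.4055
Sum over inside zeros: 2.1972.
I(r) = log|p(0)| + (inside sum) = 1.3863 + 2.1972 = 3.5835.
Closed form (all zeros inside, monic): I(r) = n·log(r) = 2·log(6) = 3.5835. ✓

I(r) ≈ 3.5835.


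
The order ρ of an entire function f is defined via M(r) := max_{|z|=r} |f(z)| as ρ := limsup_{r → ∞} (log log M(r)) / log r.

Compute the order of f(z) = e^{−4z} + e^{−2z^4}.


Each summand is entire of order 1 and 4 respectively (as in the single-exponential case). The order of a sum is at most the max of the orders, so ρ ≤ 4. For the lower bound: on |z|=r choose arg z so that -2z^4 is real positive; then |e^{-2z^4}| = e^{2r^4} while |e^{-4z}| ≤ e^{4r^1} = o(e^{2r^4}). So |f| ≥ e^{2r^4}(1 − o(1)) and ρ ≥ 4. Hence ρ = max(1, 4) = 4.
Therefore ρ = 4.

Order ρ = 4.


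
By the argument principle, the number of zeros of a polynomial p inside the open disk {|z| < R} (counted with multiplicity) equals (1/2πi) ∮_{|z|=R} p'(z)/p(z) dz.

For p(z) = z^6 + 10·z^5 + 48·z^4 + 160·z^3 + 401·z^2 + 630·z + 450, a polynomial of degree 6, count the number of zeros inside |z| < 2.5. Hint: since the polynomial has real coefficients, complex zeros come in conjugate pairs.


The zeros of p are: (-3 + 1i), (-3 - 1i), (0 + 3i), (0 - 3i), (-2 + 1i), (-2 - 1i).
Their magnitudes are: 3.162, 3.162, 3, 3, 2.236, 2.236.
Zeros with |z| < R = 2.5: (-2 + 1i), (-2 - 1i).
Count = 2.
By the argument principle, (1/2πi) ∮_{|z|=R} p'(z)/p(z) dz equals exactly this count.

Number of zeros inside |z| < 2.5: 2.


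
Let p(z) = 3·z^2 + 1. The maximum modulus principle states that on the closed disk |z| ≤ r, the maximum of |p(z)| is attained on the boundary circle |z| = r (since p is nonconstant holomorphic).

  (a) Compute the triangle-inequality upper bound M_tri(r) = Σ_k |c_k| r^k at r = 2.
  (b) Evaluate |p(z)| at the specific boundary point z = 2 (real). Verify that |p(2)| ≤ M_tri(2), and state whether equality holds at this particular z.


Coefficients: c_0 = 1, c_1 = 0, c_2 = 3. Radius r = 2.
Part (a). Triangle bound: M_tri(r) = Σ_k |c_k| r^k
  = |1|·2^0 + |0|·2^1 + |3|·2^2
  = 1 + 0 + 12 = 13.
This bounds M(r) := max_{|z|=r} |p(z)| from above; equality holds iff all terms c_k z^k can be made to align in phase at a single z on |z|=r.
Part (b). At z = 2 (real, on the circle |z| = r):
  p(2) = (1)·2^0 + (0)·2^1 + (3)·2^2 = 13.
  |p(2)| = 13.
Since all nonzero coefficients share the same sign, |p(2)| = 13 = M_tri(2); the triangle bound is attained at z = 2, so in fact M(r) = 13.

M_tri(2) = 13; |p(2)| = 13; equality at z=2: yes.


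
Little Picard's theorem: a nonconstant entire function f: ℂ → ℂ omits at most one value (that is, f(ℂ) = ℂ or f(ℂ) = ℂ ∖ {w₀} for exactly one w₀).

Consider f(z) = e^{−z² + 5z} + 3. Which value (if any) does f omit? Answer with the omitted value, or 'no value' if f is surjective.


Little Picard bounds the complement of f(ℂ) to at most one point.
The exponent g(z) = −z² + 5z is a nonconstant polynomial, hence surjective onto ℂ. So e^{g(z)} takes every value in {e^w : w ∈ ℂ} = ℂ ∖ {0}. Adding 3 shifts the range to ℂ ∖ {3}. f omits exactly 3.

Omitted value: 3.


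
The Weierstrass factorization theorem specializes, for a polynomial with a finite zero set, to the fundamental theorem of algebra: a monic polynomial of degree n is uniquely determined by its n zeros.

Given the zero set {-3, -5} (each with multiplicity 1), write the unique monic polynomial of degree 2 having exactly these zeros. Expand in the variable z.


The polynomial is p(z) = ∏_{α ∈ S} (z − α), where S = {-3, -5}.
Expanding the product yields: p(z) = z^2 + 8·z + 15.
The resulting polynomial has degree 2 and real coefficients as required.

p(z) = z^2 + 8·z + 15.
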